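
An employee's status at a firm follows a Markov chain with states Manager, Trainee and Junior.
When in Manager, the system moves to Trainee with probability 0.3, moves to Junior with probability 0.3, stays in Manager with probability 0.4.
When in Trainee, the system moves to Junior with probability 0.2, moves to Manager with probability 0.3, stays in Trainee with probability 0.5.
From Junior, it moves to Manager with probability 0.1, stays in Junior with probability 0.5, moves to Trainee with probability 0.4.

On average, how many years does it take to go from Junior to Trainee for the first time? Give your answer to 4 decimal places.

2.5926

Let t(s) be the expected number of years to first reach Trainee from state s, with t(Trainee) = 0. Conditioning on the first year:
t(Manager) = 1 + 0.4·t(Manager) + 0.3·t(Junior)
t(Junior) = 1 + 0.1·t(Manager) + 0.5·t(Junior)
Solving: t(Manager) = 2.9630, t(Junior) = 2.5926.
Expected years from Junior to Trainee: 2.5926.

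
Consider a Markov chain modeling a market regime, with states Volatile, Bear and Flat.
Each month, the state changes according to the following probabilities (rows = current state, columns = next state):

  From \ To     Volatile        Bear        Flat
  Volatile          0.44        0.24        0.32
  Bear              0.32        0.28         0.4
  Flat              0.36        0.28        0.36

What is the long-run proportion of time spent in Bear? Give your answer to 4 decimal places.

Let the stationary distribution be π with π = πP and π_1 + π_2 + π_3 = 1.
π_1 = 0.44·π_1 + 0.32·π_2 + 0.36·π_3
π_2 = 0.24·π_1 + 0.28·π_2 + 0.28·π_3
Solving with the normalization constraint gives π = (0.3798, 0.2648, 0.3554).
So the stationary probability of Bear is 0.2648.

0.2648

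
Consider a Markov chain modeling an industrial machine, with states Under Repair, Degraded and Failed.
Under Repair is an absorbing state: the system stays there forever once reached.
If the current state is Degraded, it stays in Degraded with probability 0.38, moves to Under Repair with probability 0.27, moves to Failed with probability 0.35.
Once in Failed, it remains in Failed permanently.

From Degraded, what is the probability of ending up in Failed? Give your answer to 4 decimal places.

0.5645

Let h(s) be the probability of absorption at Failed starting from transient state s. Then h(Failed) = 1 and h(Under Repair) = 0. By first-step analysis:
h(Degraded) = 0.27·0 + 0.38·h(Degraded) + 0.35·1
Solving: h(Degraded) = 0.5645.
Starting from Degraded, the probability is 0.5645.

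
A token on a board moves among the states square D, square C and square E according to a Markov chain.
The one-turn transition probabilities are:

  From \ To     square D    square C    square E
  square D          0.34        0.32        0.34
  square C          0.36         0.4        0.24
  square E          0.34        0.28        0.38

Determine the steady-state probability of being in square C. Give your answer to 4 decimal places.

0.3339

Let the stationary distribution be π with π = πP and π_1 + π_2 + π_3 = 1.
π_1 = 0.34·π_1 + 0.36·π_2 + 0.34·π_3
π_2 = 0.32·π_1 + 0.4·π_2 + 0.28·π_3
Solving with the normalization constraint gives π = (0.3467, 0.3339, 0.3194).
So the stationary probability of square C is 0.3339.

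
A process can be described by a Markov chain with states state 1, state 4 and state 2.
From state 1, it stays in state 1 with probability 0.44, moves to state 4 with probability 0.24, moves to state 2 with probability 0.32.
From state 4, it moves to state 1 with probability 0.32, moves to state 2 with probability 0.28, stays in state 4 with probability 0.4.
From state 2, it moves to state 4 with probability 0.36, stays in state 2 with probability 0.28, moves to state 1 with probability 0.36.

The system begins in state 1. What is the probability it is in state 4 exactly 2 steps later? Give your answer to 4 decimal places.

0.3168

Sum over the intermediate state after 1 step:
P = P(state 1→state 1)·P(state 1→state 4) + P(state 1→state 4)·P(state 4→state 4) + P(state 1→state 2)·P(state 2→state 4)
  = 0.44×0.24 + 0.24×0.4 + 0.32×0.36
  = 0.1056 + 0.0960 + 0.1152 = 0.3168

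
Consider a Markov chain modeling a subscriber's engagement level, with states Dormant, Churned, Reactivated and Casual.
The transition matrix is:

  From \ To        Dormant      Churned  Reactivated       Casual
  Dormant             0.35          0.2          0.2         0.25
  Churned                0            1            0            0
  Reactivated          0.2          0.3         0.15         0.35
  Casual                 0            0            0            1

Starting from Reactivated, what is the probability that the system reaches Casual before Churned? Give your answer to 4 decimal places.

Let h(s) be the probability of absorption at Casual starting from transient state s. Then h(Casual) = 1 and h(Churned) = 0. By first-step analysis:
h(Dormant) = 0.35·h(Dormant) + 0.2·0 + 0.2·h(Reactivated) + 0.25·1
h(Reactivated) = 0.2·h(Dormant) + 0.3·0 + 0.15·h(Reactivated) + 0.35·1
Solving: h(Dormant) = 0.5512, h(Reactivated) = 0.5415.
Starting from Reactivated, the probability is 0.5415.

0.5415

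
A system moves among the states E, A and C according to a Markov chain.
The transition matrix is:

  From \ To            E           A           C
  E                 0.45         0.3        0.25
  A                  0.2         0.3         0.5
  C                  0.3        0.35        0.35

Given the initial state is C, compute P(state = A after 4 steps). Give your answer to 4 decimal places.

Propagate the distribution vector 4 steps from C.
After 0 steps: (0.0000, 0.0000, 1.0000)
After 1 step: (0.3000, 0.3500, 0.3500)
After 2 steps: (0.3100, 0.3175, 0.3725)
After 3 steps: (0.3148, 0.3186, 0.3666)
After 4 steps: (0.3154, 0.3183, 0.3663)
P(in A after 4 steps) = 0.3183

0.3183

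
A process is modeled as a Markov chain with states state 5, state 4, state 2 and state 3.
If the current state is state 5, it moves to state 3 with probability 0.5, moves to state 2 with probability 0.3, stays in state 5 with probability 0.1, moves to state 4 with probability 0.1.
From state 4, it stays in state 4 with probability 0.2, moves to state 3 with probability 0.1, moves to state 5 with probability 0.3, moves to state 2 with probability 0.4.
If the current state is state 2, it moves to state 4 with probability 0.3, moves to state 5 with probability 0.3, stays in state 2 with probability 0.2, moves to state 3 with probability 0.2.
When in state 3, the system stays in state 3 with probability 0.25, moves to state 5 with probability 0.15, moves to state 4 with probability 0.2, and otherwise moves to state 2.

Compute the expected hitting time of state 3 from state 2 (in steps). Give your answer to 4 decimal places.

Let t(s) be the expected number of steps to first reach state 3 from state s, with t(state 3) = 0. Conditioning on the first step:
t(state 5) = 1 + 0.1·t(state 5) + 0.1·t(state 4) + 0.3·t(state 2)
t(state 4) = 1 + 0.3·t(state 5) + 0.2·t(state 4) + 0.4·t(state 2)
t(state 2) = 1 + 0.3·t(state 5) + 0.3·t(state 4) + 0.2·t(state 2)
Solving: t(state 5) = 2.9129, t(state 4) = 4.3243, t(state 2) = 3.9640.
Expected steps from state 2 to state 3: 3.9640.

3.9640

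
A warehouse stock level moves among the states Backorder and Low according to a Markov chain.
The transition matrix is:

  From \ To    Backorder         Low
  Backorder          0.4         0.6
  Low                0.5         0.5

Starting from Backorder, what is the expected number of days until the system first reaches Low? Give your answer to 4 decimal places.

Let t(s) be the expected number of days to first reach Low from state s, with t(Low) = 0. Conditioning on the first day:
t(Backorder) = 1 + 0.4·t(Backorder)
Solving: t(Backorder) = 1.6667.
Expected days from Backorder to Low: 1.6667.

1.6667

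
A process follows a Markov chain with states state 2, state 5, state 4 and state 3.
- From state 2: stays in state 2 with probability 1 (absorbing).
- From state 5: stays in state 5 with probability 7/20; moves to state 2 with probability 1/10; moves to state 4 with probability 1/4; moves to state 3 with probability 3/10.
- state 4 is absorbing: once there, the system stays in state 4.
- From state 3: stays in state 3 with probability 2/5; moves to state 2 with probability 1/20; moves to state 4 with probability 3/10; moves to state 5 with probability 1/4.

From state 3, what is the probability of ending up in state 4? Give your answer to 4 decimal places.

0.8175

Let h(s) be the probability of absorption at state 4 starting from transient state s. Then h(state 4) = 1 and h(state 2) = 0. By first-step analysis:
h(state 5) = 0.1·0 + 0.35·h(state 5) + 0.25·1 + 0.3·h(state 3)
h(state 3) = 0.05·0 + 0.25·h(state 5) + 0.3·1 + 0.4·h(state 3)
Solving: h(state 5) = 0.7619, h(state 3) = 0.8175.
Starting from state 3, the probability is 0.8175.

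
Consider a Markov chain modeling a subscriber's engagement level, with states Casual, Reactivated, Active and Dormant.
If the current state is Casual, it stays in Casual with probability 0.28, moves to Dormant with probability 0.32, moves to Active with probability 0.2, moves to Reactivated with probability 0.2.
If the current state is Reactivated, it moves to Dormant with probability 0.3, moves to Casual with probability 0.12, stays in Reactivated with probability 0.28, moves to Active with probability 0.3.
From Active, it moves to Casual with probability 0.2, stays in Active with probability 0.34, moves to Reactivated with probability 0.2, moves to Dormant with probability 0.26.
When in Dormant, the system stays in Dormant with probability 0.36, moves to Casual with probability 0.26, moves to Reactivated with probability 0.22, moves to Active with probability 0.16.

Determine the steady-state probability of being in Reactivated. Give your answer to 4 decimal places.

0.2242

Let the stationary distribution be π with π = πP and π_1 + π_2 + π_3 + π_4 = 1.
π_1 = 0.28·π_1 + 0.12·π_2 + 0.2·π_3 + 0.26·π_4
π_2 = 0.2·π_1 + 0.28·π_2 + 0.2·π_3 + 0.22·π_4
π_3 = 0.2·π_1 + 0.3·π_2 + 0.34·π_3 + 0.16·π_4
Solving with the normalization constraint gives π = (0.2183, 0.2242, 0.2441, 0.3134).
So the stationary probability of Reactivated is 0.2242.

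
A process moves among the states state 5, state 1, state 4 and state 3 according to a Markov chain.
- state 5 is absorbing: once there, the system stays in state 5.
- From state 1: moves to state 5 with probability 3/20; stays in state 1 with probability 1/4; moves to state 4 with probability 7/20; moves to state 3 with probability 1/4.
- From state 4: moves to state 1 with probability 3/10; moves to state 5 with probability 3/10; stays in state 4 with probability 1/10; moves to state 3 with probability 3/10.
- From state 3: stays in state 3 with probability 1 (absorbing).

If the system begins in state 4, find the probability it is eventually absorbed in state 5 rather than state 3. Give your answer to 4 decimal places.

0.4737

Let h(s) be the probability of absorption at state 5 starting from transient state s. Then h(state 5) = 1 and h(state 3) = 0. By first-step analysis:
h(state 1) = 0.15·1 + 0.25·h(state 1) + 0.35·h(state 4) + 0.25·0
h(state 4) = 0.3·1 + 0.3·h(state 1) + 0.1·h(state 4) + 0.3·0
Solving: h(state 1) = 0.4211, h(state 4) = 0.4737.
Starting from state 4, the probability is 0.4737.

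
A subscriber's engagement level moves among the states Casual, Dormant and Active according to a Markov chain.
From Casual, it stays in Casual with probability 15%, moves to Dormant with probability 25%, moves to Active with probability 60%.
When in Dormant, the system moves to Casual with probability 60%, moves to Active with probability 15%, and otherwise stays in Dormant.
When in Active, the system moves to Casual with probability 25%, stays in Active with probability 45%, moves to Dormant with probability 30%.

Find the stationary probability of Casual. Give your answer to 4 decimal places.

0.3134

Let the stationary distribution be π with π = πP and π_1 + π_2 + π_3 = 1.
π_1 = 0.15·π_1 + 0.6·π_2 + 0.25·π_3
π_2 = 0.25·π_1 + 0.25·π_2 + 0.3·π_3
Solving with the normalization constraint gives π = (0.3134, 0.2708, 0.4158).
So the stationary probability of Casual is 0.3134.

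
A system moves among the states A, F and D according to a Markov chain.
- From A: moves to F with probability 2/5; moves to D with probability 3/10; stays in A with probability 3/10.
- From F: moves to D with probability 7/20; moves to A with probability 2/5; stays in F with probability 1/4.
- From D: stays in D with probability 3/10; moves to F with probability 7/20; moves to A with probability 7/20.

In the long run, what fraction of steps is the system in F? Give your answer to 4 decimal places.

Let the stationary distribution be π with π = πP and π_1 + π_2 + π_3 = 1.
π_1 = 0.3·π_1 + 0.4·π_2 + 0.35·π_3
π_2 = 0.4·π_1 + 0.25·π_2 + 0.35·π_3
Solving with the normalization constraint gives π = (0.3492, 0.3341, 0.3167).
So the stationary probability of F is 0.3341.

0.3341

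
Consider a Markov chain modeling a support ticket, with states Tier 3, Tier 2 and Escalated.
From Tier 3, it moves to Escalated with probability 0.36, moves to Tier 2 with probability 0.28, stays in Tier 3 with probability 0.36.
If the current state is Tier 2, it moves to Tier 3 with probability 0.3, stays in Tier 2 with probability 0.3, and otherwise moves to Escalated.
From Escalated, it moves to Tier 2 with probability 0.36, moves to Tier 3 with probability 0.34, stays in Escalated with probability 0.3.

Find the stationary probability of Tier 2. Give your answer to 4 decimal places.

0.3144

Let the stationary distribution be π with π = πP and π_1 + π_2 + π_3 = 1.
π_1 = 0.36·π_1 + 0.3·π_2 + 0.34·π_3
π_2 = 0.28·π_1 + 0.3·π_2 + 0.36·π_3
Solving with the normalization constraint gives π = (0.3341, 0.3144, 0.3515).
So the stationary probability of Tier 2 is 0.3144.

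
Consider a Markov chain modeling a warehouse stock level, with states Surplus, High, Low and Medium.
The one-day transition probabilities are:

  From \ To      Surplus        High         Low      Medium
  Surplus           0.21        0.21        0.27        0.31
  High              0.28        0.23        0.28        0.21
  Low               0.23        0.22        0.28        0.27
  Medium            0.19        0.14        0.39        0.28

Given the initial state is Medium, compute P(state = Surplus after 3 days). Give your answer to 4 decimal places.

0.2245

Propagate the distribution vector 3 days from Medium.
After 0 days: (0.0000, 0.0000, 0.0000, 1.0000)
After 1 day: (0.1900, 0.1400, 0.3900, 0.2800)
After 2 days: (0.2220, 0.1971, 0.3089, 0.2720)
After 3 days: (0.2245, 0.1980, 0.3077, 0.2698)
P(in Surplus after 3 days) = 0.2245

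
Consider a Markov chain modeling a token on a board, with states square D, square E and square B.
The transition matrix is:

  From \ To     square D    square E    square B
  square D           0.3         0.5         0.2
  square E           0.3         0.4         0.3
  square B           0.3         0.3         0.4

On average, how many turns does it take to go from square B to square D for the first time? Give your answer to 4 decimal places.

3.3333

Let t(s) be the expected number of turns to first reach square D from state s, with t(square D) = 0. Conditioning on the first turn:
t(square E) = 1 + 0.4·t(square E) + 0.3·t(square B)
t(square B) = 1 + 0.3·t(square E) + 0.4·t(square B)
Solving: t(square E) = 3.3333, t(square B) = 3.3333.
Expected turns from square B to square D: 3.3333.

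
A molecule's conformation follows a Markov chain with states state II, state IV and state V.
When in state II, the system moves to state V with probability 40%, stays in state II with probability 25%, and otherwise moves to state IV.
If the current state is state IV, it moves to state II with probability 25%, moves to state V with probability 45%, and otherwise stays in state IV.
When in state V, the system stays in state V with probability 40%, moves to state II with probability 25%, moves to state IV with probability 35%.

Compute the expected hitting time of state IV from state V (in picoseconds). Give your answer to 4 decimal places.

Let t(s) be the expected number of picoseconds to first reach state IV from state s, with t(state IV) = 0. Conditioning on the first picosecond:
t(state II) = 1 + 0.25·t(state II) + 0.4·t(state V)
t(state V) = 1 + 0.25·t(state II) + 0.4·t(state V)
Solving: t(state II) = 2.8571, t(state V) = 2.8571.
Expected picoseconds from state V to state IV: 2.8571.

2.8571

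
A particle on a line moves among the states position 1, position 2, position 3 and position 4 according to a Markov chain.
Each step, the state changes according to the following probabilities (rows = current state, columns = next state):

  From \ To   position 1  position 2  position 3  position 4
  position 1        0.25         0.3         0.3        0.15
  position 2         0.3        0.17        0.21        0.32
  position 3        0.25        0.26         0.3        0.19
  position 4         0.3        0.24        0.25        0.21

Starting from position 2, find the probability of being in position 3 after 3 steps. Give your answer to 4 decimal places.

Propagate the distribution vector 3 steps from position 2.
After 0 steps: (0.0000, 1.0000, 0.0000, 0.0000)
After 1 step: (0.3000, 0.1700, 0.2100, 0.3200)
After 2 steps: (0.2745, 0.2503, 0.2687, 0.2065)
After 3 steps: (0.2728, 0.2443, 0.2671, 0.2157)
P(in position 3 after 3 steps) = 0.2671

0.2671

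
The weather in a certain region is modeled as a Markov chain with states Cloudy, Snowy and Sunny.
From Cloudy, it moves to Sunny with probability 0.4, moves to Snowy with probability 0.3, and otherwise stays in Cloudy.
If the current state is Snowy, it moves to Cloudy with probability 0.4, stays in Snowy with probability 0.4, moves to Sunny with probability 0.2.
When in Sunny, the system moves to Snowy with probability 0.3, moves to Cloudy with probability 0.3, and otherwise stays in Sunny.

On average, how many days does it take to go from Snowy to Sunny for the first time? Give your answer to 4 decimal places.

3.6667

Let t(s) be the expected number of days to first reach Sunny from state s, with t(Sunny) = 0. Conditioning on the first day:
t(Cloudy) = 1 + 0.3·t(Cloudy) + 0.3·t(Snowy)
t(Snowy) = 1 + 0.4·t(Cloudy) + 0.4·t(Snowy)
Solving: t(Cloudy) = 3.0000, t(Snowy) = 3.6667.
Expected days from Snowy to Sunny: 3.6667.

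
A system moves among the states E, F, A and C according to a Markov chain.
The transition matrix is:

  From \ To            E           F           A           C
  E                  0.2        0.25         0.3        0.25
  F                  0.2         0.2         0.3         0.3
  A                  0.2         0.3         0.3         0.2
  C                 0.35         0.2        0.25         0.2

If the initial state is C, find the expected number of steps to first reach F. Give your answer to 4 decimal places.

Let t(s) be the expected number of steps to first reach F from state s, with t(F) = 0. Conditioning on the first step:
t(E) = 1 + 0.2·t(E) + 0.3·t(A) + 0.25·t(C)
t(A) = 1 + 0.2·t(E) + 0.3·t(A) + 0.2·t(C)
t(C) = 1 + 0.35·t(E) + 0.25·t(A) + 0.2·t(C)
Solving: t(E) = 3.9491, t(A) = 3.7418, t(C) = 4.1470.
Expected steps from C to F: 4.1470.

4.1470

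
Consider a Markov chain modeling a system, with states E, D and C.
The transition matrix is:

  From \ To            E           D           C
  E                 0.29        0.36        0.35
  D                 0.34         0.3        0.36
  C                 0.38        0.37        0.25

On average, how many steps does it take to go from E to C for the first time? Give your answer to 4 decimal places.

2.8297

Let t(s) be the expected number of steps to first reach C from state s, with t(C) = 0. Conditioning on the first step:
t(E) = 1 + 0.29·t(E) + 0.36·t(D)
t(D) = 1 + 0.34·t(E) + 0.3·t(D)
Solving: t(E) = 2.8297, t(D) = 2.8030.
Expected steps from E to C: 2.8297.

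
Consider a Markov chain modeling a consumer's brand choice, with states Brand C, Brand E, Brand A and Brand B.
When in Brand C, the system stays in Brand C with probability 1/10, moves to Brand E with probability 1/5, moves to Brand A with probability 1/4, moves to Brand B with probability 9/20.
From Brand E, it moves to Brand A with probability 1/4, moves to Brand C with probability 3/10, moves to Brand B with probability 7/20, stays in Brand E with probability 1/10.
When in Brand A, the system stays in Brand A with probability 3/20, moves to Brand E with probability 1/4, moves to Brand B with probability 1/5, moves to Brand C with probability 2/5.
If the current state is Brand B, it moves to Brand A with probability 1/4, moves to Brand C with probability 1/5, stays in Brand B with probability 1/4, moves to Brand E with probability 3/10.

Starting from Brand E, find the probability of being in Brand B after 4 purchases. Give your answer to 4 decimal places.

0.3096

Propagate the distribution vector 4 purchases from Brand E.
After 0 purchases: (0.0000, 1.0000, 0.0000, 0.0000)
After 1 purchase: (0.3000, 0.1000, 0.2500, 0.3500)
After 2 purchases: (0.2300, 0.2375, 0.2250, 0.3075)
After 3 purchases: (0.2458, 0.2183, 0.2275, 0.3085)
After 4 purchases: (0.2428, 0.2204, 0.2273, 0.3096)
P(in Brand B after 4 purchases) = 0.3096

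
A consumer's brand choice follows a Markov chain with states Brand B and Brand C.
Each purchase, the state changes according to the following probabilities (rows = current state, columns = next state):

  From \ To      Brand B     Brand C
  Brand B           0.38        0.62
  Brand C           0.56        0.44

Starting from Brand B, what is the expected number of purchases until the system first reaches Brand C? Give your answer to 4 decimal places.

1.6129

Let t(s) be the expected number of purchases to first reach Brand C from state s, with t(Brand C) = 0. Conditioning on the first purchase:
t(Brand B) = 1 + 0.38·t(Brand B)
Solving: t(Brand B) = 1.6129.
Expected purchases from Brand B to Brand C: 1.6129.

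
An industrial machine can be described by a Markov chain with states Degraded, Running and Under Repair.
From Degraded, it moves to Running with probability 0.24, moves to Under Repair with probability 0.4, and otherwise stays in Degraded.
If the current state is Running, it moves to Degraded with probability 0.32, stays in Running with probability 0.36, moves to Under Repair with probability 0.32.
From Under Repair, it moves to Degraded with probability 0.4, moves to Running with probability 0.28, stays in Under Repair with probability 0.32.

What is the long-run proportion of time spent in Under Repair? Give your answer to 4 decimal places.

0.3490

Let the stationary distribution be π with π = πP and π_1 + π_2 + π_3 = 1.
π_1 = 0.36·π_1 + 0.32·π_2 + 0.4·π_3
π_2 = 0.24·π_1 + 0.36·π_2 + 0.28·π_3
Solving with the normalization constraint gives π = (0.3624, 0.2886, 0.3490).
So the stationary probability of Under Repair is 0.3490.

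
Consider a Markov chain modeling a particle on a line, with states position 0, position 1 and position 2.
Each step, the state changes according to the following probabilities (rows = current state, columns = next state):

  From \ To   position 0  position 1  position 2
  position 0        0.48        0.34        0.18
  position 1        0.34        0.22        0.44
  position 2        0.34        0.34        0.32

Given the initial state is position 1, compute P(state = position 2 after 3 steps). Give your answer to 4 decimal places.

0.3034

Propagate the distribution vector 3 steps from position 1.
After 0 steps: (0.0000, 1.0000, 0.0000)
After 1 step: (0.3400, 0.2200, 0.4400)
After 2 steps: (0.3876, 0.3136, 0.2988)
After 3 steps: (0.3943, 0.3024, 0.3034)
P(in position 2 after 3 steps) = 0.3034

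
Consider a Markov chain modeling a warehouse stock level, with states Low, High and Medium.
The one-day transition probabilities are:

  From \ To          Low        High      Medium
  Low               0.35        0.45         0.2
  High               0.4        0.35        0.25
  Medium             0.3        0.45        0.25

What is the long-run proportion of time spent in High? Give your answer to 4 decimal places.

0.4091

Let the stationary distribution be π with π = πP and π_1 + π_2 + π_3 = 1.
π_1 = 0.35·π_1 + 0.4·π_2 + 0.3·π_3
π_2 = 0.45·π_1 + 0.35·π_2 + 0.45·π_3
Solving with the normalization constraint gives π = (0.3589, 0.4091, 0.2321).
So the stationary probability of High is 0.4091.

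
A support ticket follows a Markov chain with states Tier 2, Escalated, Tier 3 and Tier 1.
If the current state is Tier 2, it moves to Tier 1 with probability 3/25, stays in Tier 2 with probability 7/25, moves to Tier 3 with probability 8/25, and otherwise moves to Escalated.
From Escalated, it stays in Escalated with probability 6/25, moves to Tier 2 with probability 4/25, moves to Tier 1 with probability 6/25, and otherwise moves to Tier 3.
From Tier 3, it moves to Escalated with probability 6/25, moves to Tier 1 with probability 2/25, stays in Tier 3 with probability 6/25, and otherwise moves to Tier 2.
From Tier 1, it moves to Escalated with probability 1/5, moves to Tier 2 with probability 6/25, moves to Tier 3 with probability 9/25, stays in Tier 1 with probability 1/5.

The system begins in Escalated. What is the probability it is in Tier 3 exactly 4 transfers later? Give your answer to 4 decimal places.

0.3109

Propagate the distribution vector 4 transfers from Escalated.
After 0 transfers: (0.0000, 1.0000, 0.0000, 0.0000)
After 1 transfer: (0.1600, 0.2400, 0.3600, 0.2400)
After 2 transfers: (0.2992, 0.2368, 0.3104, 0.1536)
After 3 transfers: (0.2951, 0.2458, 0.3108, 0.1483)
After 4 transfers: (0.2943, 0.2459, 0.3109, 0.1489)
P(in Tier 3 after 4 transfers) = 0.3109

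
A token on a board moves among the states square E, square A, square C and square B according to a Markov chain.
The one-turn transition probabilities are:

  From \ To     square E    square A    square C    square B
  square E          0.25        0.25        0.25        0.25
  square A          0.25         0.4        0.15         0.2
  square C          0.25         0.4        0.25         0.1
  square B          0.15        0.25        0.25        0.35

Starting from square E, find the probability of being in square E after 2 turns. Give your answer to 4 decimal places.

Propagate the distribution vector 2 turns from square E.
After 0 turns: (1.0000, 0.0000, 0.0000, 0.0000)
After 1 turn: (0.2500, 0.2500, 0.2500, 0.2500)
After 2 turns: (0.2250, 0.3250, 0.2250, 0.2250)
P(in square E after 2 turns) = 0.2250

0.2250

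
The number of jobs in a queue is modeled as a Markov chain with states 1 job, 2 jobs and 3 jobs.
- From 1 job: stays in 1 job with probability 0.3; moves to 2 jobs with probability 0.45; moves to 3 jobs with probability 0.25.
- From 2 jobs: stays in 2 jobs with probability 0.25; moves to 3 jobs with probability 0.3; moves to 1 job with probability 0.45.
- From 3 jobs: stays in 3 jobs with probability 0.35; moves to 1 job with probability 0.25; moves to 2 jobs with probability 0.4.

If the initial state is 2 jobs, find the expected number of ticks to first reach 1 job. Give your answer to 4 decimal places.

Let t(s) be the expected number of ticks to first reach 1 job from state s, with t(1 job) = 0. Conditioning on the first tick:
t(2 jobs) = 1 + 0.25·t(2 jobs) + 0.3·t(3 jobs)
t(3 jobs) = 1 + 0.4·t(2 jobs) + 0.35·t(3 jobs)
Solving: t(2 jobs) = 2.5850, t(3 jobs) = 3.1293.
Expected ticks from 2 jobs to 1 job: 2.5850.

2.5850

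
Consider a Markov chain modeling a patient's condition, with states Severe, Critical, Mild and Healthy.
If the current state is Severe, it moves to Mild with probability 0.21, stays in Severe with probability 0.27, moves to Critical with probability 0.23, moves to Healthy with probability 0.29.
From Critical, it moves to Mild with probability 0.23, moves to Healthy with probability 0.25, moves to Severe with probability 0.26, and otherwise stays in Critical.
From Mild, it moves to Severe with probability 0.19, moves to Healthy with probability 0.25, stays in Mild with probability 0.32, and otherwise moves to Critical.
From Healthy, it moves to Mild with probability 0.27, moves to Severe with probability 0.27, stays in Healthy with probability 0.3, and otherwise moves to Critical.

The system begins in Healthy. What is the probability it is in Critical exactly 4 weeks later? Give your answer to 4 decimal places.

Propagate the distribution vector 4 weeks from Healthy.
After 0 weeks: (0.0000, 0.0000, 0.0000, 1.0000)
After 1 week: (0.2700, 0.1600, 0.2700, 0.3000)
After 2 weeks: (0.2468, 0.2165, 0.2609, 0.2758)
After 3 weeks: (0.2470, 0.2198, 0.2596, 0.2737)
After 4 weeks: (0.2470, 0.2200, 0.2594, 0.2736)
P(in Critical after 4 weeks) = 0.2200

0.2200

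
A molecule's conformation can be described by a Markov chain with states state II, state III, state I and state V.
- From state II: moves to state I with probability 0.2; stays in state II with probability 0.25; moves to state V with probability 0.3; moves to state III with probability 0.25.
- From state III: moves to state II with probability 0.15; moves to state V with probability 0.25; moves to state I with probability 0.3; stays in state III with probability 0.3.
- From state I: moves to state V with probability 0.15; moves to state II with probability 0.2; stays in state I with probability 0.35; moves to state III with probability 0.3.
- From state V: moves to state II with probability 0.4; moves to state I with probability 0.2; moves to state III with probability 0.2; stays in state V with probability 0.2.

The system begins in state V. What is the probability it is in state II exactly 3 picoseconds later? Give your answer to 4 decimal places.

0.2475

Propagate the distribution vector 3 picoseconds from state V.
After 0 picoseconds: (0.0000, 0.0000, 0.0000, 1.0000)
After 1 picosecond: (0.4000, 0.2000, 0.2000, 0.2000)
After 2 picoseconds: (0.2500, 0.2600, 0.2500, 0.2400)
After 3 picoseconds: (0.2475, 0.2635, 0.2635, 0.2255)
P(in state II after 3 picoseconds) = 0.2475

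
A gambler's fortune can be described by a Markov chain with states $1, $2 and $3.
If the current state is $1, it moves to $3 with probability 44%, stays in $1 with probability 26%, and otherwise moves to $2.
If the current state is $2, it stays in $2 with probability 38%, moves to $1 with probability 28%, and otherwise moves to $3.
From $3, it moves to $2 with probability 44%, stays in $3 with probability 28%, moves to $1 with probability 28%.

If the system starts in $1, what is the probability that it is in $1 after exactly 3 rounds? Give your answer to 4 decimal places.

0.2745

Propagate the distribution vector 3 rounds from $1.
After 0 rounds: (1.0000, 0.0000, 0.0000)
After 1 round: (0.2600, 0.3000, 0.4400)
After 2 rounds: (0.2748, 0.3856, 0.3396)
After 3 rounds: (0.2745, 0.3784, 0.3471)
P(in $1 after 3 rounds) = 0.2745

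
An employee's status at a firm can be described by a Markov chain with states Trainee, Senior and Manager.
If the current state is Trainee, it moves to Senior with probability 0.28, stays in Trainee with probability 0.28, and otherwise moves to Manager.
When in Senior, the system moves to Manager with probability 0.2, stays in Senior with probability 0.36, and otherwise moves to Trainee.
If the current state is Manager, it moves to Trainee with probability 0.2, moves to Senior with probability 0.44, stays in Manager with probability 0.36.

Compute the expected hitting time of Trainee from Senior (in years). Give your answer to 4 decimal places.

2.6119

Let t(s) be the expected number of years to first reach Trainee from state s, with t(Trainee) = 0. Conditioning on the first year:
t(Senior) = 1 + 0.36·t(Senior) + 0.2·t(Manager)
t(Manager) = 1 + 0.44·t(Senior) + 0.36·t(Manager)
Solving: t(Senior) = 2.6119, t(Manager) = 3.3582.
Expected years from Senior to Trainee: 2.6119.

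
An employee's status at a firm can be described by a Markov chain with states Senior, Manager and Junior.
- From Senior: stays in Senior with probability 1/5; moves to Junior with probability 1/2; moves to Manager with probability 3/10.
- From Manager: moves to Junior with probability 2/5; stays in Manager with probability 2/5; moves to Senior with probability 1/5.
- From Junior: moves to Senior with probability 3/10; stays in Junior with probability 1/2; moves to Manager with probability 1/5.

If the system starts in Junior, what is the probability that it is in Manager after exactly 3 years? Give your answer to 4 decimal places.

0.2790

Propagate the distribution vector 3 years from Junior.
After 0 years: (0.0000, 0.0000, 1.0000)
After 1 year: (0.3000, 0.2000, 0.5000)
After 2 years: (0.2500, 0.2700, 0.4800)
After 3 years: (0.2480, 0.2790, 0.4730)
P(in Manager after 3 years) = 0.2790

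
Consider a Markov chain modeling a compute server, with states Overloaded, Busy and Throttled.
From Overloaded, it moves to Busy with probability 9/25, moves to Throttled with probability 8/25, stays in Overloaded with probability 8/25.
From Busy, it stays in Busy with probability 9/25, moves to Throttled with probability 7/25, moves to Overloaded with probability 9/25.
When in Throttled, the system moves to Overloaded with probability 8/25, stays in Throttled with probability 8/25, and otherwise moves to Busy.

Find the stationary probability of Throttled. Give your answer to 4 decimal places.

Let the stationary distribution be π with π = πP and π_1 + π_2 + π_3 = 1.
π_1 = 0.32·π_1 + 0.36·π_2 + 0.32·π_3
π_2 = 0.36·π_1 + 0.36·π_2 + 0.36·π_3
Solving with the normalization constraint gives π = (0.3344, 0.3600, 0.3056).
So the stationary probability of Throttled is 0.3056.

0.3056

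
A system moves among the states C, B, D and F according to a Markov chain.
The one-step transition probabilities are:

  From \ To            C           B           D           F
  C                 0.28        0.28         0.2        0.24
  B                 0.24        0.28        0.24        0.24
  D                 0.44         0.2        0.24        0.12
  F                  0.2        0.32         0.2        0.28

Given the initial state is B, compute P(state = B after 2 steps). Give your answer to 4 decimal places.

Propagate the distribution vector 2 steps from B.
After 0 steps: (0.0000, 1.0000, 0.0000, 0.0000)
After 1 step: (0.2400, 0.2800, 0.2400, 0.2400)
After 2 steps: (0.2880, 0.2704, 0.2208, 0.2208)
P(in B after 2 steps) = 0.2704

0.2704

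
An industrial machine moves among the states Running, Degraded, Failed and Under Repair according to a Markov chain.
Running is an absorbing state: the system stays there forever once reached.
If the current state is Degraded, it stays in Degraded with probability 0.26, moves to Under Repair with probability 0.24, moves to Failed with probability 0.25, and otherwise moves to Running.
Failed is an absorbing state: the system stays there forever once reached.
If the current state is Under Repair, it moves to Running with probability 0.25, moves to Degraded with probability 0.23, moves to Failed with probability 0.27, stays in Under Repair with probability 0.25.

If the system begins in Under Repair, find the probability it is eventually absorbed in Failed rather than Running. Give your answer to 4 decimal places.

Let h(s) be the probability of absorption at Failed starting from transient state s. Then h(Failed) = 1 and h(Running) = 0. By first-step analysis:
h(Degraded) = 0.25·0 + 0.26·h(Degraded) + 0.25·1 + 0.24·h(Under Repair)
h(Under Repair) = 0.25·0 + 0.23·h(Degraded) + 0.27·1 + 0.25·h(Under Repair)
Solving: h(Degraded) = 0.5048, h(Under Repair) = 0.5148.
Starting from Under Repair, the probability is 0.5148.

0.5148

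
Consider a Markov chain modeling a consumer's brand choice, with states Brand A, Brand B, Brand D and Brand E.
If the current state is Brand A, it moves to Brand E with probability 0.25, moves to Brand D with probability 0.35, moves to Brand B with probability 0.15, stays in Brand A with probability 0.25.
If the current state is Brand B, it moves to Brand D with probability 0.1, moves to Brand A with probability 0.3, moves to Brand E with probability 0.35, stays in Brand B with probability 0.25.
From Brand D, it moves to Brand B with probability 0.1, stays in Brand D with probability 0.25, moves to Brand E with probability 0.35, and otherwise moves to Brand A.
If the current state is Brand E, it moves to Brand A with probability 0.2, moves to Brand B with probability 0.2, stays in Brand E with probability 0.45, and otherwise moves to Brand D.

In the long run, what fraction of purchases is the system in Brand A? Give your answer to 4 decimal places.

0.2513

Let the stationary distribution be π with π = πP and π_1 + π_2 + π_3 + π_4 = 1.
π_1 = 0.25·π_1 + 0.3·π_2 + 0.3·π_3 + 0.2·π_4
π_2 = 0.15·π_1 + 0.25·π_2 + 0.1·π_3 + 0.2·π_4
π_3 = 0.35·π_1 + 0.1·π_2 + 0.25·π_3 + 0.15·π_4
Solving with the normalization constraint gives π = (0.2513, 0.1749, 0.2128, 0.3610).
So the stationary probability of Brand A is 0.2513.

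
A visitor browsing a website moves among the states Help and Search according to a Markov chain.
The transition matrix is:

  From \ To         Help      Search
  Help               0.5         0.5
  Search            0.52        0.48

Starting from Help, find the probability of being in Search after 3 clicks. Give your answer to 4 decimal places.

0.4902

Propagate the distribution vector 3 clicks from Help.
After 0 clicks: (1.0000, 0.0000)
After 1 click: (0.5000, 0.5000)
After 2 clicks: (0.5100, 0.4900)
After 3 clicks: (0.5098, 0.4902)
P(in Search after 3 clicks) = 0.4902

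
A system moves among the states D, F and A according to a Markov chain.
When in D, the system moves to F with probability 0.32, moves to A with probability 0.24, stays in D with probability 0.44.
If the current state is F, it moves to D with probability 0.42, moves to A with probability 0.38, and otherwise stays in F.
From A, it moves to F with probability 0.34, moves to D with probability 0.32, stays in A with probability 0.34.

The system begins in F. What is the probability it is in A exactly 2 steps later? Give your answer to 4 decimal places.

0.3060

Sum over the intermediate state after 1 step:
P = P(F→D)·P(D→A) + P(F→F)·P(F→A) + P(F→A)·P(A→A)
  = 0.42×0.24 + 0.2×0.38 + 0.38×0.34
  = 0.1008 + 0.0760 + 0.1292 = 0.3060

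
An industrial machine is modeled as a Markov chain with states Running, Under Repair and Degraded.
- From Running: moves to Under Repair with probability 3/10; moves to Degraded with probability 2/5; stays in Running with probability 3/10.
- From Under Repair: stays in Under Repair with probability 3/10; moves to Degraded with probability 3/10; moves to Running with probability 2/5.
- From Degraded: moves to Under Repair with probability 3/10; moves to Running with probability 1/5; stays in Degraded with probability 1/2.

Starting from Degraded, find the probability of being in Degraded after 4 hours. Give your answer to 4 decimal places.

0.4112

Propagate the distribution vector 4 hours from Degraded.
After 0 hours: (0.0000, 0.0000, 1.0000)
After 1 hour: (0.2000, 0.3000, 0.5000)
After 2 hours: (0.2800, 0.3000, 0.4200)
After 3 hours: (0.2880, 0.3000, 0.4120)
After 4 hours: (0.2888, 0.3000, 0.4112)
P(in Degraded after 4 hours) = 0.4112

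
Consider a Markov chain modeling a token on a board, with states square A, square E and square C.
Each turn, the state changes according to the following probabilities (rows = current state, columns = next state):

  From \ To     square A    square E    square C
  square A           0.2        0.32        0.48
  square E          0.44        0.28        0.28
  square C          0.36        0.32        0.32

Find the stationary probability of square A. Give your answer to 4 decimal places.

0.3316

Let the stationary distribution be π with π = πP and π_1 + π_2 + π_3 = 1.
π_1 = 0.2·π_1 + 0.44·π_2 + 0.36·π_3
π_2 = 0.32·π_1 + 0.28·π_2 + 0.32·π_3
Solving with the normalization constraint gives π = (0.3316, 0.3077, 0.3607).
So the stationary probability of square A is 0.3316.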